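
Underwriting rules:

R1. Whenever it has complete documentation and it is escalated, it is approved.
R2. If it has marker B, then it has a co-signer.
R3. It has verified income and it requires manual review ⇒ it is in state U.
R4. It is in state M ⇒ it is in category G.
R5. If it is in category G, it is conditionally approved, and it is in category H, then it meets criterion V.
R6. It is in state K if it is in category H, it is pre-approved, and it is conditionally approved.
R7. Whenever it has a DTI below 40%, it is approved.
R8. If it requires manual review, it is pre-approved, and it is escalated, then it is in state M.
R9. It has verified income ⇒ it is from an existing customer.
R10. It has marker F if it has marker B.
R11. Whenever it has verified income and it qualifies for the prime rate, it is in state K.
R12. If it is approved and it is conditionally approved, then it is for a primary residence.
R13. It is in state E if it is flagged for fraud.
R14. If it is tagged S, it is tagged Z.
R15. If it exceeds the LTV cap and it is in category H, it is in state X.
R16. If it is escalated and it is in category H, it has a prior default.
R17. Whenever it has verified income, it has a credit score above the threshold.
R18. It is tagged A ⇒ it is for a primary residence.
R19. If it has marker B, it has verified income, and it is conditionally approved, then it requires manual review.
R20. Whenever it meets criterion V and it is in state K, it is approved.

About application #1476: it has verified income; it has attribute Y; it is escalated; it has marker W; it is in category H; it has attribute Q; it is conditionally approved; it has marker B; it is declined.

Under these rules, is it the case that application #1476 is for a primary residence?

Forward chaining from the given facts derives: has a co-signer, is from an existing customer, has marker F, has a prior default, has a credit score above the threshold, requires manual review, is in state U.
Rules concluding "it is for a primary residence": R12 needs "it is approved"; R18 needs "it is tagged A" — none of these are established.

No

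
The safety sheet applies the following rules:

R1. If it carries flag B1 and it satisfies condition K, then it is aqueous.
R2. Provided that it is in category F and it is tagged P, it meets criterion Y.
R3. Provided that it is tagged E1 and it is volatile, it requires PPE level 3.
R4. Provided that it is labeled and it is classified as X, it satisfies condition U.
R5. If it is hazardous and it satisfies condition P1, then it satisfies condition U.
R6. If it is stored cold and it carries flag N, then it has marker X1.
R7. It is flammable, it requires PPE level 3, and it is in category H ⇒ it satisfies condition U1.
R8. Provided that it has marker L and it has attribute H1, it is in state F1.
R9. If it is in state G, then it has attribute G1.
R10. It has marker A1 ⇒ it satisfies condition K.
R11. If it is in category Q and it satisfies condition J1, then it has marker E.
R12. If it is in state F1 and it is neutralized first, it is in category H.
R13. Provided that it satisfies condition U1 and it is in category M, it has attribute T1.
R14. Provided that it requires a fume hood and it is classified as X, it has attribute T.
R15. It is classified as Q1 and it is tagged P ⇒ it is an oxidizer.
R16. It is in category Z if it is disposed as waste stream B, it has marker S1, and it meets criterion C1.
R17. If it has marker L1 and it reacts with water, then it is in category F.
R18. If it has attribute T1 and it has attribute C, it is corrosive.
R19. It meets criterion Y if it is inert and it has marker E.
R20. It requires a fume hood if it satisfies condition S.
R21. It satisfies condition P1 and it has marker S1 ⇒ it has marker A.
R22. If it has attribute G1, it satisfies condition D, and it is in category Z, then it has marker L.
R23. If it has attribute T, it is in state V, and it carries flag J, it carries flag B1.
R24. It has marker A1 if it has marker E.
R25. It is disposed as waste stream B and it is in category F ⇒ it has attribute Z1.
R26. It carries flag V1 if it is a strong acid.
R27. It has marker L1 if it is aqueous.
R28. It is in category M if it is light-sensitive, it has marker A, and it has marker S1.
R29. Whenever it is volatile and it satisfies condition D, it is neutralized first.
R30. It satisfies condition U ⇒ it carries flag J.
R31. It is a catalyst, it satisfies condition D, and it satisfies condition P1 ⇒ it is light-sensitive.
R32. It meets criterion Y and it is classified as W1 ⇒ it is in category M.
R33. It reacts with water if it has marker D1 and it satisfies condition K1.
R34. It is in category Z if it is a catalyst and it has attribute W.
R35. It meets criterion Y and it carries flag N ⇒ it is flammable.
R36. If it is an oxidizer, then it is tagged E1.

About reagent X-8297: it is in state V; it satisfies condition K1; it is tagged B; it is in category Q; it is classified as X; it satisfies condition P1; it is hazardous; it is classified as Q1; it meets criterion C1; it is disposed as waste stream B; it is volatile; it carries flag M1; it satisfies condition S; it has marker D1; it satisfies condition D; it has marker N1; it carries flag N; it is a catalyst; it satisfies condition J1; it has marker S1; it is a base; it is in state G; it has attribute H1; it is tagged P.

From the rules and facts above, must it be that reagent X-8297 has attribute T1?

Yes

By R5 (it is hazardous, it satisfies condition P1): it satisfies condition U.
By R9 (it is in state G): it has attribute G1.
By R11 (it is in category Q, it satisfies condition J1): it has marker E.
By R15 (it is classified as Q1, it is tagged P): it is an oxidizer.
By R16 (it is disposed as waste stream B, it has marker S1, it meets criterion C1): it is in category Z.
By R20 (it satisfies condition S): it requires a fume hood.
By R21 (it satisfies condition P1, it has marker S1): it has marker A.
By R22 (it has attribute G1, it satisfies condition D, it is in category Z): it has marker L.
By R24 (it has marker E): it has marker A1.
By R29 (it is volatile, it satisfies condition D): it is neutralized first.
By R30 (it satisfies condition U): it carries flag J.
By R31 (it is a catalyst, it satisfies condition D, it satisfies condition P1): it is light-sensitive.
By R33 (it has marker D1, it satisfies condition K1): it reacts with water.
By R36 (it is an oxidizer): it is tagged E1.
By R3 (it is tagged E1, it is volatile): it requires PPE level 3.
By R8 (it has marker L, it has attribute H1): it is in state F1.
By R10 (it has marker A1): it satisfies condition K.
By R12 (it is in state F1, it is neutralized first): it is in category H.
By R14 (it requires a fume hood, it is classified as X): it has attribute T.
By R23 (it has attribute T, it is in state V, it carries flag J): it carries flag B1.
By R28 (it is light-sensitive, it has marker A, it has marker S1): it is in category M.
By R1 (it carries flag B1, it satisfies condition K): it is aqueous.
By R27 (it is aqueous): it has marker L1.
By R17 (it has marker L1, it reacts with water): it is in category F.
By R2 (it is in category F, it is tagged P): it meets criterion Y.
By R35 (it meets criterion Y, it carries flag N): it is flammable.
By R7 (it is flammable, it requires PPE level 3, it is in category H): it satisfies condition U1.
By R13 (it satisfies condition U1, it is in category M): it has attribute T1.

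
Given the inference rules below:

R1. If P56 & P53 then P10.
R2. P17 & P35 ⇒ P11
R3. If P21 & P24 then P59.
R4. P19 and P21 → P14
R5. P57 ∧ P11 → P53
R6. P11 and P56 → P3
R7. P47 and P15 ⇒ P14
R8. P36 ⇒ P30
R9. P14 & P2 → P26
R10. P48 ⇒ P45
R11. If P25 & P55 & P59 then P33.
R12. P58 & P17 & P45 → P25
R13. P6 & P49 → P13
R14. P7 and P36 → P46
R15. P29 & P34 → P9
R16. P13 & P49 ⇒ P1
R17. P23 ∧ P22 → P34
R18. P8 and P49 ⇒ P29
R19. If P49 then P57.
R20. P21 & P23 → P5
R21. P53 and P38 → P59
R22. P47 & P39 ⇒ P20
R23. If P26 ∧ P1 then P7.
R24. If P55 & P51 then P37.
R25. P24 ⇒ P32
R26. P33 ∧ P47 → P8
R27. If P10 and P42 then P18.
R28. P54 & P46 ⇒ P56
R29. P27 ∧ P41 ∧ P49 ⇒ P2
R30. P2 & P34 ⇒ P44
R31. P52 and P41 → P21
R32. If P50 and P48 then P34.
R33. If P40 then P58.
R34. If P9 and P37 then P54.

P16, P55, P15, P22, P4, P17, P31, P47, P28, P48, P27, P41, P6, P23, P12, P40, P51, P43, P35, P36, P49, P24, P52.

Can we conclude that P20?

No

Forward chaining from the given facts derives: P11, P14, P30, P45, P13, P1, P34, P57, P37, P32, P2, P44, P21, P58, P59, P53, P26, P25, P5, P7, P33, P46, P8, P29, P9, P54, P56, P10, P3.
The only rule concluding P20 is R22, which needs P39; that is never established.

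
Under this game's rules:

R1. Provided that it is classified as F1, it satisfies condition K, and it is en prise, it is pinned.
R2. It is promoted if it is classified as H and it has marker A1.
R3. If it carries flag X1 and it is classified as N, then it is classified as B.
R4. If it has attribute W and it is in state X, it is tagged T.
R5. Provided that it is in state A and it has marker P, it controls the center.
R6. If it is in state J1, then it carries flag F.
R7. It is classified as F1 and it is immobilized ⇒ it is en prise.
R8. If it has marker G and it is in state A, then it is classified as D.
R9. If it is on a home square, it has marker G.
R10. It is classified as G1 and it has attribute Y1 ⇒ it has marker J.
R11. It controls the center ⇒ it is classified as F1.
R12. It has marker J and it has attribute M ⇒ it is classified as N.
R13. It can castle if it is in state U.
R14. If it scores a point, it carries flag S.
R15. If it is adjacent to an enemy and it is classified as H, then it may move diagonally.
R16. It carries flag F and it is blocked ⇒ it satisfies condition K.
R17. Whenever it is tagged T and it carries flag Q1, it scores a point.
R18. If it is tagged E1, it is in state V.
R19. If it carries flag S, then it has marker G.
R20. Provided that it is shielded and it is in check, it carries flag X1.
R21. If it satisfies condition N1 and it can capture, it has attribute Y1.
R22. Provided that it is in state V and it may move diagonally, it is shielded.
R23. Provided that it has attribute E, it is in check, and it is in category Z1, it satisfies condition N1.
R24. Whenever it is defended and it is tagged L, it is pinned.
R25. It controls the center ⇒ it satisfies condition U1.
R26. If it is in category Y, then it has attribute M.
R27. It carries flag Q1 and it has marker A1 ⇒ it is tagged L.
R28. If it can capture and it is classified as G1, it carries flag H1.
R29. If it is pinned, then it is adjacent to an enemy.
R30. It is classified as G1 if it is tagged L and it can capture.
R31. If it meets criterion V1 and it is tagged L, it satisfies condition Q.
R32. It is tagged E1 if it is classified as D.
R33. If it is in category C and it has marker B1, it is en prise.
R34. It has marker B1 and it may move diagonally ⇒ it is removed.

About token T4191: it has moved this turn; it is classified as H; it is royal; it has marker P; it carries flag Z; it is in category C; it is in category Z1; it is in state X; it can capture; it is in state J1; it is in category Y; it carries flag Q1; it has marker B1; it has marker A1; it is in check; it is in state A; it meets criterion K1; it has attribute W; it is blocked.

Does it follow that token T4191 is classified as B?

No

Forward chaining from the given facts derives: is promoted, is tagged T, controls the center, carries flag F, is classified as F1, satisfies condition K, scores a point, satisfies condition U1, has attribute M, is tagged L, is classified as G1, is en prise, is pinned, carries flag S, has marker G, carries flag H1, is adjacent to an enemy, is classified as D, may move diagonally, is tagged E1, is removed, is in state V, is shielded, carries flag X1.
The only rule concluding "it is classified as B" is R3, which needs "it is classified as N"; that is never established.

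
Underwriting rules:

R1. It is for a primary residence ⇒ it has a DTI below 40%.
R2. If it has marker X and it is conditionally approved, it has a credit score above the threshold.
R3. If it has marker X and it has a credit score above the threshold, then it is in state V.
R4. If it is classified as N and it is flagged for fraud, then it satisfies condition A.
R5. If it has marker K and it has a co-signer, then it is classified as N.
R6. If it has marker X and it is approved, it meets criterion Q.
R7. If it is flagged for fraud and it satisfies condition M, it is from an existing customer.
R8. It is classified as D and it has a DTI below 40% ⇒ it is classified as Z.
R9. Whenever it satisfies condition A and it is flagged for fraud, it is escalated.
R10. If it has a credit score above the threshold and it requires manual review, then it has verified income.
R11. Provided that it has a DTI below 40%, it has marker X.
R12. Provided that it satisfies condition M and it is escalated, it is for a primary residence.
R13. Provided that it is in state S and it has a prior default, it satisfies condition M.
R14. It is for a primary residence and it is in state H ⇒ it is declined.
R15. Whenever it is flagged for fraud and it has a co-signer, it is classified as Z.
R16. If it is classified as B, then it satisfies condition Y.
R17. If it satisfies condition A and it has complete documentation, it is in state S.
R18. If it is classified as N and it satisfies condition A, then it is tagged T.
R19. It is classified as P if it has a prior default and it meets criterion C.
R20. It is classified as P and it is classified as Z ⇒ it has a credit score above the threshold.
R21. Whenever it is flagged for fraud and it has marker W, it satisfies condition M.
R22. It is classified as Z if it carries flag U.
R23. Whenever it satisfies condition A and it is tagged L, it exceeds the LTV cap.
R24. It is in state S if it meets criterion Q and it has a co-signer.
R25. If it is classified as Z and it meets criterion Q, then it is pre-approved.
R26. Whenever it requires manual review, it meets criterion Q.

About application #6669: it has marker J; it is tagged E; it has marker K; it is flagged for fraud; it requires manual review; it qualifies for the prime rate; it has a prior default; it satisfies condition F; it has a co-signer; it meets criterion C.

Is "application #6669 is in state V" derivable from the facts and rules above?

Yes

By R5 (it has marker K, it has a co-signer): it is classified as N.
By R15 (it is flagged for fraud, it has a co-signer): it is classified as Z.
By R19 (it has a prior default, it meets criterion C): it is classified as P.
By R20 (it is classified as P, it is classified as Z): it has a credit score above the threshold.
By R26 (it requires manual review): it meets criterion Q.
By R4 (it is classified as N, it is flagged for fraud): it satisfies condition A.
By R9 (it satisfies condition A, it is flagged for fraud): it is escalated.
By R24 (it meets criterion Q, it has a co-signer): it is in state S.
By R13 (it is in state S, it has a prior default): it satisfies condition M.
By R12 (it satisfies condition M, it is escalated): it is for a primary residence.
By R1 (it is for a primary residence): it has a DTI below 40%.
By R11 (it has a DTI below 40%): it has marker X.
By R3 (it has marker X, it has a credit score above the threshold): it is in state V.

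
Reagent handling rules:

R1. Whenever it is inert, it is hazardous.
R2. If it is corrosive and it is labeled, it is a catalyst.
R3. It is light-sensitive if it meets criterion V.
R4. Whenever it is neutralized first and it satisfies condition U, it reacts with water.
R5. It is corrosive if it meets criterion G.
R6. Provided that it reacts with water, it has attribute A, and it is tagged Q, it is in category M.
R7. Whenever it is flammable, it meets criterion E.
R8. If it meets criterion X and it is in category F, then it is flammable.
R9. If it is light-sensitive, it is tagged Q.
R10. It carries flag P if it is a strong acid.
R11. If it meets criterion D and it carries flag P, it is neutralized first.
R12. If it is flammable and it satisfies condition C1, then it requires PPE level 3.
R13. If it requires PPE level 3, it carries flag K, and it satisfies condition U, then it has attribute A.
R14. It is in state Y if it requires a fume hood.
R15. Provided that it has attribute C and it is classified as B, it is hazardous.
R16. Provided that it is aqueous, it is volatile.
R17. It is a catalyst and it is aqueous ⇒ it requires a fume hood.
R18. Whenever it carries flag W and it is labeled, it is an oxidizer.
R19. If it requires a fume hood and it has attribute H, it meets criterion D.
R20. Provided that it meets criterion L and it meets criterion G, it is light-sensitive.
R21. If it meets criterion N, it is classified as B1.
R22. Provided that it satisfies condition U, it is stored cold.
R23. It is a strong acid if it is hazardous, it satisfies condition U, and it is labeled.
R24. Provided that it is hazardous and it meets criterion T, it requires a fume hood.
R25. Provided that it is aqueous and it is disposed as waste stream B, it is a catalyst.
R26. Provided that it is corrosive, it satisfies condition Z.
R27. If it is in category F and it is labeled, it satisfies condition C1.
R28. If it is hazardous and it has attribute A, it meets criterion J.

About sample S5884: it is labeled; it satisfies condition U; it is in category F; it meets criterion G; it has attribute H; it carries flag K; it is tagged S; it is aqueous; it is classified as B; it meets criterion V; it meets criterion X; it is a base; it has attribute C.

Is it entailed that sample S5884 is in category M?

Yes

By R3 (it meets criterion V): it is light-sensitive.
By R5 (it meets criterion G): it is corrosive.
By R8 (it meets criterion X, it is in category F): it is flammable.
By R9 (it is light-sensitive): it is tagged Q.
By R15 (it has attribute C, it is classified as B): it is hazardous.
By R23 (it is hazardous, it satisfies condition U, it is labeled): it is a strong acid.
By R27 (it is in category F, it is labeled): it satisfies condition C1.
By R2 (it is corrosive, it is labeled): it is a catalyst.
By R10 (it is a strong acid): it carries flag P.
By R12 (it is flammable, it satisfies condition C1): it requires PPE level 3.
By R13 (it requires PPE level 3, it carries flag K, it satisfies condition U): it has attribute A.
By R17 (it is a catalyst, it is aqueous): it requires a fume hood.
By R19 (it requires a fume hood, it has attribute H): it meets criterion D.
By R11 (it meets criterion D, it carries flag P): it is neutralized first.
By R4 (it is neutralized first, it satisfies condition U): it reacts with water.
By R6 (it reacts with water, it has attribute A, it is tagged Q): it is in category M.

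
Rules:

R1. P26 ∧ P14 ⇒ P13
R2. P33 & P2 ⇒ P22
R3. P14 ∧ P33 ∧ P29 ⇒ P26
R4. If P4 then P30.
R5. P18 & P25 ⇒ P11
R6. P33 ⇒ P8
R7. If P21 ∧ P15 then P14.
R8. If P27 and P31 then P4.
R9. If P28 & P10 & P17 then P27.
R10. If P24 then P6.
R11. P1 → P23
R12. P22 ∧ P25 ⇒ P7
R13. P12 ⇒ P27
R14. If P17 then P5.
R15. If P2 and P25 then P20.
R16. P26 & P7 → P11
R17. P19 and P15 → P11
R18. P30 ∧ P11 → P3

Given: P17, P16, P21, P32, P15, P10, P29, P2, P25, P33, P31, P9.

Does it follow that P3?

No

Forward chaining from the given facts derives: P22, P8, P14, P7, P5, P20, P26, P11, P13.
The only rule concluding P3 is R18, which needs P30; that is never established.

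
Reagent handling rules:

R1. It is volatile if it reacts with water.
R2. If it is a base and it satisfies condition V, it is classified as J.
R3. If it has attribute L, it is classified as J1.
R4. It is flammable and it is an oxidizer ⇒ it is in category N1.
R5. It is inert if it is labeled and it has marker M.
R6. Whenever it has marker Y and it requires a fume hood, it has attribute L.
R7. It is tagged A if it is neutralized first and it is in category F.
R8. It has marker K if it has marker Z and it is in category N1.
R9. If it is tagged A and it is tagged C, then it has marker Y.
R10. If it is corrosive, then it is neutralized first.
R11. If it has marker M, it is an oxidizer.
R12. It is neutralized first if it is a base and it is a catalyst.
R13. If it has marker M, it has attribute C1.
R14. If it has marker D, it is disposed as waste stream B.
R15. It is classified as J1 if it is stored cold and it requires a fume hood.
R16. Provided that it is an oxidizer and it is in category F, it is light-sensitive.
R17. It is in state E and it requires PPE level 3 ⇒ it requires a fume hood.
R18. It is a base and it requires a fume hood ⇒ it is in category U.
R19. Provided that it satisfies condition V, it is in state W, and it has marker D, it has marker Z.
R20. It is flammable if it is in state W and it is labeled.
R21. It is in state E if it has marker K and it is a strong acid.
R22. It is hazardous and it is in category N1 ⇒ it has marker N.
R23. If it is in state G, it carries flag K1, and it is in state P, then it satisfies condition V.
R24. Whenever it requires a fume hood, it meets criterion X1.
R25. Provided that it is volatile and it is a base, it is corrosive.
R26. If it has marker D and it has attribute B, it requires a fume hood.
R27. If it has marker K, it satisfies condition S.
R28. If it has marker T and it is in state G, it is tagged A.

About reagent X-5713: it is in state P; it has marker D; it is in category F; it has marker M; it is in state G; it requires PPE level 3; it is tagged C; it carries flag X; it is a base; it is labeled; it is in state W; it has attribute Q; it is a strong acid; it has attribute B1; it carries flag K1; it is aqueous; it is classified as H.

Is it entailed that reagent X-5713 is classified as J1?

Forward chaining from the given facts derives: is inert, is an oxidizer, has attribute C1, is disposed as waste stream B, is light-sensitive, is flammable, satisfies condition V, is classified as J, is in category N1, has marker Z, has marker K, is in state E, satisfies condition S, requires a fume hood, is in category U, meets criterion X1.
Rules concluding "it is classified as J1": R3 needs "it has attribute L"; R15 needs "it is stored cold" — none of these are established.

No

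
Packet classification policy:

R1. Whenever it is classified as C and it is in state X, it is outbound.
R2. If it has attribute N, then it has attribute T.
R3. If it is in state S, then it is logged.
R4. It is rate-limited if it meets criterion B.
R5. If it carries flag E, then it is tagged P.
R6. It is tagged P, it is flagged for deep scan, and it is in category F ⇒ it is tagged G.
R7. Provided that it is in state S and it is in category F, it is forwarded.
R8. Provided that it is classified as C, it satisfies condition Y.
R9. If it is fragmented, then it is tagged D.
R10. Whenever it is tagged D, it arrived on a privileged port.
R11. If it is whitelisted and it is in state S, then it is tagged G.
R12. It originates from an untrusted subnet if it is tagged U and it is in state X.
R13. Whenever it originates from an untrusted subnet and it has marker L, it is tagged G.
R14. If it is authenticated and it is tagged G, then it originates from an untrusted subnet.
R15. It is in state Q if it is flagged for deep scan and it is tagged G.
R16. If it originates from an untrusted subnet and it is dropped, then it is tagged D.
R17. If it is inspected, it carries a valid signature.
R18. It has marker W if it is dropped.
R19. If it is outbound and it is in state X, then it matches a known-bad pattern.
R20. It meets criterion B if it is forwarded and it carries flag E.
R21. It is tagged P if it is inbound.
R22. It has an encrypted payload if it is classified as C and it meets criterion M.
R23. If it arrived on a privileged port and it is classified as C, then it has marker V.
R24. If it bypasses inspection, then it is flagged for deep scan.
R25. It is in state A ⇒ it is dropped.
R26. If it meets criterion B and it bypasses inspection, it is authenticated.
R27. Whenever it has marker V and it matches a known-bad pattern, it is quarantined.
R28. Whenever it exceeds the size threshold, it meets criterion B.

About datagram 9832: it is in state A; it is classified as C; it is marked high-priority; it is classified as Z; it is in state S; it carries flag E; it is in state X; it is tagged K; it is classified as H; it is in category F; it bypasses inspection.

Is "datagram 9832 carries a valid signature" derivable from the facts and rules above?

Forward chaining from the given facts derives: is outbound, is logged, is tagged P, is forwarded, satisfies condition Y, matches a known-bad pattern, meets criterion B, is flagged for deep scan, is dropped, is authenticated, is rate-limited, is tagged G, originates from an untrusted subnet, is in state Q, is tagged D, has marker W, arrived on a privileged port, has marker V, is quarantined.
The only rule concluding "it carries a valid signature" is R17, which needs "it is inspected"; that is never established.

No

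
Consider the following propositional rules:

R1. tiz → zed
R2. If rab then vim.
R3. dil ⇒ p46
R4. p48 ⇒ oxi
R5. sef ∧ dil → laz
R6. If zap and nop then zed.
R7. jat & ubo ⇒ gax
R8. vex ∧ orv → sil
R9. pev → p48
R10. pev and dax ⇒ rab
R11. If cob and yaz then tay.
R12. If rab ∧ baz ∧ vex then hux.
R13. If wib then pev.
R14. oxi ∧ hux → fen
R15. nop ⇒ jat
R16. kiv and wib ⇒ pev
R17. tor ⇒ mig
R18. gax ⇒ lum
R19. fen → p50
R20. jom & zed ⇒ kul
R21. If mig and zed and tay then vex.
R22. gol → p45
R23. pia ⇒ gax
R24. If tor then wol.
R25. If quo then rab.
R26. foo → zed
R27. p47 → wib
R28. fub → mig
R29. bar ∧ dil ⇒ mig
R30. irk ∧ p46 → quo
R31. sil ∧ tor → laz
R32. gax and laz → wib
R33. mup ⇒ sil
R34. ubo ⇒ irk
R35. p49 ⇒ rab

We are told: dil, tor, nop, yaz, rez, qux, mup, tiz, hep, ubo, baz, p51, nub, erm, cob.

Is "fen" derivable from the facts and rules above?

zed  (by R1: tiz)
p46  (by R3: dil)
tay  (by R11: cob, yaz)
jat  (by R15: nop)
mig  (by R17: tor)
vex  (by R21: mig, zed, tay)
sil  (by R33: mup)
irk  (by R34: ubo)
gax  (by R7: jat, ubo)
quo  (by R30: irk, p46)
laz  (by R31: sil, tor)
wib  (by R32: gax, laz)
pev  (by R13: wib)
rab  (by R25: quo)
p48  (by R9: pev)
hux  (by R12: rab, baz, vex)
oxi  (by R4: p48)
fen  (by R14: oxi, hux)

Yes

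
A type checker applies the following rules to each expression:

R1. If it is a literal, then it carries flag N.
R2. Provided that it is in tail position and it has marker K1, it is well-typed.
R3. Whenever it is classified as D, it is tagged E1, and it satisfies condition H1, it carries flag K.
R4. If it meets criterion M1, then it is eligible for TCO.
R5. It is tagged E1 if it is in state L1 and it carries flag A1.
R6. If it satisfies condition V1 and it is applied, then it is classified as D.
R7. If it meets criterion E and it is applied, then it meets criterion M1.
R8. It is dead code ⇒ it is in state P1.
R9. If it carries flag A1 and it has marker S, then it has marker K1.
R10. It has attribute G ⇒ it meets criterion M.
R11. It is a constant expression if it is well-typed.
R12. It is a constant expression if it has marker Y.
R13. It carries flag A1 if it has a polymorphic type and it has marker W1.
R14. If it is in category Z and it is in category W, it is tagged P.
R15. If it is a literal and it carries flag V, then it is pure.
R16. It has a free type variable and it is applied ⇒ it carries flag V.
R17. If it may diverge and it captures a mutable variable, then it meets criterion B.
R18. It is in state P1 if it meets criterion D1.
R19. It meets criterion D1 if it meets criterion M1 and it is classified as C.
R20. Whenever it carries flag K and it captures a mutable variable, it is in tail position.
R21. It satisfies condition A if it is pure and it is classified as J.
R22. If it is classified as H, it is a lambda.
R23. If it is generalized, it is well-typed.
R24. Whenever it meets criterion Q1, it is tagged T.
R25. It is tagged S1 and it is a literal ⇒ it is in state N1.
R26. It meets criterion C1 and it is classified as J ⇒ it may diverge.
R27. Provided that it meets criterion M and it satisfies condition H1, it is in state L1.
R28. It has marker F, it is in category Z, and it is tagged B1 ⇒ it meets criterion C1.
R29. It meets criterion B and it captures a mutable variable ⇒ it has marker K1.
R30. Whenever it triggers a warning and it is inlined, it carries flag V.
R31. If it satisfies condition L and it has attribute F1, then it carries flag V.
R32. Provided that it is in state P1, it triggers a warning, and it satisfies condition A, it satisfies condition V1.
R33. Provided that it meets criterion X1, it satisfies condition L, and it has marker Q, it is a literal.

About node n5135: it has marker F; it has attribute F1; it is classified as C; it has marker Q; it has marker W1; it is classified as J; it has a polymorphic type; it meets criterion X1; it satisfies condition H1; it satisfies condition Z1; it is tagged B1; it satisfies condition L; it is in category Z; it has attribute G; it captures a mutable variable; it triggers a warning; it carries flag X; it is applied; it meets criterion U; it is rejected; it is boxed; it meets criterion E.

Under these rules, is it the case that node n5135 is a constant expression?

Yes

By R7 (it meets criterion E, it is applied): it meets criterion M1.
By R10 (it has attribute G): it meets criterion M.
By R13 (it has a polymorphic type, it has marker W1): it carries flag A1.
By R19 (it meets criterion M1, it is classified as C): it meets criterion D1.
By R27 (it meets criterion M, it satisfies condition H1): it is in state L1.
By R28 (it has marker F, it is in category Z, it is tagged B1): it meets criterion C1.
By R31 (it satisfies condition L, it has attribute F1): it carries flag V.
By R33 (it meets criterion X1, it satisfies condition L, it has marker Q): it is a literal.
By R5 (it is in state L1, it carries flag A1): it is tagged E1.
By R15 (it is a literal, it carries flag V): it is pure.
By R18 (it meets criterion D1): it is in state P1.
By R21 (it is pure, it is classified as J): it satisfies condition A.
By R26 (it meets criterion C1, it is classified as J): it may diverge.
By R32 (it is in state P1, it triggers a warning, it satisfies condition A): it satisfies condition V1.
By R6 (it satisfies condition V1, it is applied): it is classified as D.
By R17 (it may diverge, it captures a mutable variable): it meets criterion B.
By R29 (it meets criterion B, it captures a mutable variable): it has marker K1.
By R3 (it is classified as D, it is tagged E1, it satisfies condition H1): it carries flag K.
By R20 (it carries flag K, it captures a mutable variable): it is in tail position.
By R2 (it is in tail position, it has marker K1): it is well-typed.
By R11 (it is well-typed): it is a constant expression.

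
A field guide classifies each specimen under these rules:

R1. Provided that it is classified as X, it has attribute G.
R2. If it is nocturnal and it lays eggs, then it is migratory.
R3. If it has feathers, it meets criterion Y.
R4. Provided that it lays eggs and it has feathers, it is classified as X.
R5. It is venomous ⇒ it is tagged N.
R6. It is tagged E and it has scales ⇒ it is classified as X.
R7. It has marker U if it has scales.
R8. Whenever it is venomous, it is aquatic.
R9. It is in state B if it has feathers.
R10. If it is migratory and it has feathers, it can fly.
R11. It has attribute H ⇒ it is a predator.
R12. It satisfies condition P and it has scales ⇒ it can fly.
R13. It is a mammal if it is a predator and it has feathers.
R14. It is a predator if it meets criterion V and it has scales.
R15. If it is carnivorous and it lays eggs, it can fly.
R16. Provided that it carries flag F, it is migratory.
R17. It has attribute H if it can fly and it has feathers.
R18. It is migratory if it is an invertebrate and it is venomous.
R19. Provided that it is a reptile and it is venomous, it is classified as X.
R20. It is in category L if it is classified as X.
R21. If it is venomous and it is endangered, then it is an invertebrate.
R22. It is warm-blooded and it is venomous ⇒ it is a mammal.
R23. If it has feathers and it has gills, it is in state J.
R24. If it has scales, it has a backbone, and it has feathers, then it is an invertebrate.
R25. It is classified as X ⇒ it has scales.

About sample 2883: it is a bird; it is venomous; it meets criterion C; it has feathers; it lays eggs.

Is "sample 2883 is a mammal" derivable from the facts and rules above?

No

Forward chaining from the given facts derives: meets criterion Y, is classified as X, is tagged N, is aquatic, is in state B, is in category L, has scales, has attribute G, has marker U.
Rules concluding "it is a mammal": R13 needs "it is a predator"; R22 needs "it is warm-blooded" — none of these are established.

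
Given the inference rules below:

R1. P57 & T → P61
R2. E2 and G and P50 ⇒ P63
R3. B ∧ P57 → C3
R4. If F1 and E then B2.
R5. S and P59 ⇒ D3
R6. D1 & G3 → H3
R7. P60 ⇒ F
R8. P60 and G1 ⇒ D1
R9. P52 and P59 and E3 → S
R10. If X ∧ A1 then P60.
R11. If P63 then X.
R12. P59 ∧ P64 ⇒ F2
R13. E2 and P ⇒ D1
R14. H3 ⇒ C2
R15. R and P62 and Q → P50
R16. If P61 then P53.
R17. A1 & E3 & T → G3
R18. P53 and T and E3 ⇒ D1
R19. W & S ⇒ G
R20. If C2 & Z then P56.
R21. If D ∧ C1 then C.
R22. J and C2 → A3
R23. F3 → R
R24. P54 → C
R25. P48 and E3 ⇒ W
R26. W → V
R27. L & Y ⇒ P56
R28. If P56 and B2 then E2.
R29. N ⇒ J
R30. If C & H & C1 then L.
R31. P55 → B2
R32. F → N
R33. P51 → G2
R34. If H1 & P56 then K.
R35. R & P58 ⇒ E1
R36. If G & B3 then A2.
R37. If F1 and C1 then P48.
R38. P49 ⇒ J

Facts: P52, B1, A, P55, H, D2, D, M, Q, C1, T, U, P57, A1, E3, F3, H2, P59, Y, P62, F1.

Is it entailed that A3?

P61  (by R1: P57, T)
S  (by R9: P52, P59, E3)
P53  (by R16: P61)
G3  (by R17: A1, E3, T)
D1  (by R18: P53, T, E3)
C  (by R21: D, C1)
R  (by R23: F3)
L  (by R30: C, H, C1)
B2  (by R31: P55)
P48  (by R37: F1, C1)
H3  (by R6: D1, G3)
C2  (by R14: H3)
P50  (by R15: R, P62, Q)
W  (by R25: P48, E3)
P56  (by R27: L, Y)
E2  (by R28: P56, B2)
G  (by R19: W, S)
P63  (by R2: E2, G, P50)
X  (by R11: P63)
P60  (by R10: X, A1)
F  (by R7: P60)
N  (by R32: F)
J  (by R29: N)
A3  (by R22: J, C2)

Yes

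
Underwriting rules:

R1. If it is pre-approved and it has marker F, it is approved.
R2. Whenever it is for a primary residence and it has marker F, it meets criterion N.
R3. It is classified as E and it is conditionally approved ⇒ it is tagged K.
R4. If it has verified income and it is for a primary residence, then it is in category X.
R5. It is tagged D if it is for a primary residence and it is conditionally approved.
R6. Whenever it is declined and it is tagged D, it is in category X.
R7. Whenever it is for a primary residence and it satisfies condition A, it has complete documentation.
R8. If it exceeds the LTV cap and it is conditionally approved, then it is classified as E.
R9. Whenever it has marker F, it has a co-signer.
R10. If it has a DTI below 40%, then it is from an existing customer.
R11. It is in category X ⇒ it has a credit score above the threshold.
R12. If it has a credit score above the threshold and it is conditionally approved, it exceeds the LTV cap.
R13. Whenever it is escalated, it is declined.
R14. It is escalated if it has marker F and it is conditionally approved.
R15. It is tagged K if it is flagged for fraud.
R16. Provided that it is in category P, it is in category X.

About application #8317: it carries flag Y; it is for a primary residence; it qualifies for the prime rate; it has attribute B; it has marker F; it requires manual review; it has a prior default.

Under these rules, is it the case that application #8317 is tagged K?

No

Forward chaining from the given facts derives: meets criterion N, has a co-signer.
Rules concluding "it is tagged K": R3 needs "it is classified as E"; R15 needs "it is flagged for fraud" — none of these are established.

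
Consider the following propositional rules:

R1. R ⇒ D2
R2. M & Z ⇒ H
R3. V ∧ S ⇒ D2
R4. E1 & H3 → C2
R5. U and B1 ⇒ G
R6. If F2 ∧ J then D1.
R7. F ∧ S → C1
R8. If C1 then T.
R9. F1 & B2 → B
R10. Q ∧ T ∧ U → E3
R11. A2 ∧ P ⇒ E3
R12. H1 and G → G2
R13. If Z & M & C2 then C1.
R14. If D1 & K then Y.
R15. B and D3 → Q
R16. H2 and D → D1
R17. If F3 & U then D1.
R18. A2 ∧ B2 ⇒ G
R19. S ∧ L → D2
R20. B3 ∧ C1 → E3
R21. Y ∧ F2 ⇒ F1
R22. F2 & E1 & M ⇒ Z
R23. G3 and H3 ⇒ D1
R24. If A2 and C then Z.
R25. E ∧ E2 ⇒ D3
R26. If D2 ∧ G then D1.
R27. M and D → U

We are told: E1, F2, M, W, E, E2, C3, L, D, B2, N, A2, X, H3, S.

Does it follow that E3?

No

Forward chaining from the given facts derives: C2, G, D2, Z, D3, D1, U, H, C1, T.
Rules concluding E3: R10 needs Q; R11 needs P; R20 needs B3 — none of these are established.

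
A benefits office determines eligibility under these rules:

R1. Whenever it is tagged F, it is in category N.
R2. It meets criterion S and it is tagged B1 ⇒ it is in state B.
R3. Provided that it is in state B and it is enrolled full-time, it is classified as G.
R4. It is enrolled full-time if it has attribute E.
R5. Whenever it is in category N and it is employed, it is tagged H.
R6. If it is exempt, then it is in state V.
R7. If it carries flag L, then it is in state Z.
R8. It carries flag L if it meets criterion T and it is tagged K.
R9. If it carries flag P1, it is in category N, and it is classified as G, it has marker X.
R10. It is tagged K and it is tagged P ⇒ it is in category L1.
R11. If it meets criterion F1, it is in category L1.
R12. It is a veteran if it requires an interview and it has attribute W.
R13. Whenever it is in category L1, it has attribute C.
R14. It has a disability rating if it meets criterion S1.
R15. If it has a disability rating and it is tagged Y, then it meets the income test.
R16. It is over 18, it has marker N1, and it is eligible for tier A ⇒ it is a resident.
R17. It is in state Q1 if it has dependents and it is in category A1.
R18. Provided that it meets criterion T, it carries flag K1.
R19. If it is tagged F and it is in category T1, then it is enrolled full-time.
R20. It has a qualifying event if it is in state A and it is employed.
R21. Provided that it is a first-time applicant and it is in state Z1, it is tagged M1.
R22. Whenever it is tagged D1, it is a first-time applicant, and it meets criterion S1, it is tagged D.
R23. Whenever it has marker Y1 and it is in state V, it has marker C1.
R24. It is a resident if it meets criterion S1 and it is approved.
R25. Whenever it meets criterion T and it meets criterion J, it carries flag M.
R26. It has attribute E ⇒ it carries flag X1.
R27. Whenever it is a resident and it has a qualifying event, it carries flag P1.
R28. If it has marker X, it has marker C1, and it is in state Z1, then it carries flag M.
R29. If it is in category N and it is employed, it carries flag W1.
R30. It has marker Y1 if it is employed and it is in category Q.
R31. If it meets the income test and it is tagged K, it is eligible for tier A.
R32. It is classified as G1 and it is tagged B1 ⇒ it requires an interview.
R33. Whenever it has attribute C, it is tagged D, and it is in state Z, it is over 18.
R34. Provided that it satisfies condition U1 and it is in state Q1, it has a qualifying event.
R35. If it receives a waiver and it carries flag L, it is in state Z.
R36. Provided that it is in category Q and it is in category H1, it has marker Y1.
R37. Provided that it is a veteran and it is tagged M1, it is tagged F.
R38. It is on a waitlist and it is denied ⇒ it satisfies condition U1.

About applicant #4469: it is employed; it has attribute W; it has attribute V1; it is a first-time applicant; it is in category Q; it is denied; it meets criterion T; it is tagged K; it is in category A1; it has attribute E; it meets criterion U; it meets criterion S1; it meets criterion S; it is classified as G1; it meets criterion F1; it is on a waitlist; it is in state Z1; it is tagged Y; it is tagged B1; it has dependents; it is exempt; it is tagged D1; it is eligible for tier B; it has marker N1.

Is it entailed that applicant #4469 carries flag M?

Yes

By R2 (it meets criterion S, it is tagged B1): it is in state B.
By R4 (it has attribute E): it is enrolled full-time.
By R6 (it is exempt): it is in state V.
By R8 (it meets criterion T, it is tagged K): it carries flag L.
By R11 (it meets criterion F1): it is in category L1.
By R13 (it is in category L1): it has attribute C.
By R14 (it meets criterion S1): it has a disability rating.
By R15 (it has a disability rating, it is tagged Y): it meets the income test.
By R17 (it has dependents, it is in category A1): it is in state Q1.
By R21 (it is a first-time applicant, it is in state Z1): it is tagged M1.
By R22 (it is tagged D1, it is a first-time applicant, it meets criterion S1): it is tagged D.
By R30 (it is employed, it is in category Q): it has marker Y1.
By R31 (it meets the income test, it is tagged K): it is eligible for tier A.
By R32 (it is classified as G1, it is tagged B1): it requires an interview.
By R38 (it is on a waitlist, it is denied): it satisfies condition U1.
By R3 (it is in state B, it is enrolled full-time): it is classified as G.
By R7 (it carries flag L): it is in state Z.
By R12 (it requires an interview, it has attribute W): it is a veteran.
By R23 (it has marker Y1, it is in state V): it has marker C1.
By R33 (it has attribute C, it is tagged D, it is in state Z): it is over 18.
By R34 (it satisfies condition U1, it is in state Q1): it has a qualifying event.
By R37 (it is a veteran, it is tagged M1): it is tagged F.
By R1 (it is tagged F): it is in category N.
By R16 (it is over 18, it has marker N1, it is eligible for tier A): it is a resident.
By R27 (it is a resident, it has a qualifying event): it carries flag P1.
By R9 (it carries flag P1, it is in category N, it is classified as G): it has marker X.
By R28 (it has marker X, it has marker C1, it is in state Z1): it carries flag M.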